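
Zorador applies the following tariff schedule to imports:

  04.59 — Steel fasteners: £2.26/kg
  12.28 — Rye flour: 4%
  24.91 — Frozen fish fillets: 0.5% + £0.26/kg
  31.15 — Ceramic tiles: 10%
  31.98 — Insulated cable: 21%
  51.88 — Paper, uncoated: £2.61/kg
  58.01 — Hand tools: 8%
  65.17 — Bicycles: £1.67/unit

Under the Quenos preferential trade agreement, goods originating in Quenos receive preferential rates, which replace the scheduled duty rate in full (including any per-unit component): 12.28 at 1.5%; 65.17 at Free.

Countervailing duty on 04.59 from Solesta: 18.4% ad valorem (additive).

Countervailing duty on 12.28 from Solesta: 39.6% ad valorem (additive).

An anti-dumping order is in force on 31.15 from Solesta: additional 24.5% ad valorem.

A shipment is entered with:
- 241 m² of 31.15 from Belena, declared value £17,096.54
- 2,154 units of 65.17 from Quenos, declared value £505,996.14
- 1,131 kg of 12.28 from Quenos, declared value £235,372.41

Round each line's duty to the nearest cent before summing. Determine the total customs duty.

£5,240.24

Line 1 (31.15, Belena, 241 m², £17,096.54):
Base rate for 31.15 is 10%.
The additional-duty order on 31.15 targets Solesta, not Belena; it does not apply.
Duty = £17,096.54 × 10% = £1,709.65.
Line 2 (65.17, Quenos, 2,154 units, £505,996.14):
Base rate for 65.17 is £1.67/unit.
Origin Quenos qualifies under the Zorador–Quenos agreement and 65.17 is covered: preferential rate Free applies instead.
Duty = £505,996.14 × 0% = £0.00.
Line 3 (12.28, Quenos, 1,131 kg, £235,372.41):
Base rate for 12.28 is 4%.
Origin Quenos qualifies under the Zorador–Quenos agreement and 12.28 is covered: preferential rate 1.5% applies instead.
The additional-duty order on 12.28 targets Solesta, not Quenos; it does not apply.
Duty = £235,372.41 × 1.5% = £3,530.59.
Total = £1,709.65 + £0.00 + £3,530.59 = £5,240.24.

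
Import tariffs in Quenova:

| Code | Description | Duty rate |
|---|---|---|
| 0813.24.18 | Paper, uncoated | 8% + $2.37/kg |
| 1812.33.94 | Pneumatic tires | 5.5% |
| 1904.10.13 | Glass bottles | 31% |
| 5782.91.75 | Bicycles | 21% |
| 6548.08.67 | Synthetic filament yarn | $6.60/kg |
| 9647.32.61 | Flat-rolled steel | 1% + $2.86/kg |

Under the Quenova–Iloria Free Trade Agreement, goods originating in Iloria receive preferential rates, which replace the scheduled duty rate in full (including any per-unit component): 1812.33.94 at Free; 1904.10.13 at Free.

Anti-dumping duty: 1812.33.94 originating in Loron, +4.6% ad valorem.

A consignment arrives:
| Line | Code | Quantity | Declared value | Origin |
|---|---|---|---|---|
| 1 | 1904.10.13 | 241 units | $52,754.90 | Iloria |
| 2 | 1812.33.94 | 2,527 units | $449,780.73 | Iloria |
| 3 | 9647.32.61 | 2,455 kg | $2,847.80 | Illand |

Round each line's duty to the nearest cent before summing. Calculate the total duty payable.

Line 1 (1904.10.13, Iloria, 241 units, $52,754.90):
Base rate for 1904.10.13 is 31%.
Origin Iloria qualifies under the Quenova–Iloria agreement and 1904.10.13 is covered: preferential rate Free applies instead.
Duty = $52,754.90 × 0% = $0.00.
Line 2 (1812.33.94, Iloria, 2,527 units, $449,780.73):
Base rate for 1812.33.94 is 5.5%.
Origin Iloria qualifies under the Quenova–Iloria agreement and 1812.33.94 is covered: preferential rate Free applies instead.
The additional-duty order on 1812.33.94 targets Loron, not Iloria; it does not apply.
Duty = $449,780.73 × 0% = $0.00.
Line 3 (9647.32.61, Illand, 2,455 kg, $2,847.80):
Base rate for 9647.32.61 is 1% + $2.86/kg.
Duty = $2,847.80 × 1% + 2,455 × $2.86 = $7,049.78.
Total = $0.00 + $0.00 + $7,049.78 = $7,049.78.

$7,049.78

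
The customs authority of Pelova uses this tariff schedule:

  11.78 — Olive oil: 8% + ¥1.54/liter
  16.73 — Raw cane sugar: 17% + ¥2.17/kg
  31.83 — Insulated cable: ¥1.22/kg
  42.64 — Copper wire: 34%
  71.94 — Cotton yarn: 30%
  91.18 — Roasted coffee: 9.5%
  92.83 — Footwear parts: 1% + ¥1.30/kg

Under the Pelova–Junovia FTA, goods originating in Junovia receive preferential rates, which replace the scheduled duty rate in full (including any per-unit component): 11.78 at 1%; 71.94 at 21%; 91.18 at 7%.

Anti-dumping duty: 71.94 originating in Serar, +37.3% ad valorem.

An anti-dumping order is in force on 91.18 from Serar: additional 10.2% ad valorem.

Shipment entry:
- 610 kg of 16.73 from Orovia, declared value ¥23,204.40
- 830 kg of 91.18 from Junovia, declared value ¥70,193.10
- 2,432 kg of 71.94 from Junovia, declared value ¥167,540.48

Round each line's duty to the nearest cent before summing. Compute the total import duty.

Line 1 (16.73, Orovia, 610 kg, ¥23,204.40):
Base rate for 16.73 is 17% + ¥2.17/kg.
Duty = ¥23,204.40 × 17% + 610 × ¥2.17 = ¥5,268.45.
Line 2 (91.18, Junovia, 830 kg, ¥70,193.10):
Base rate for 91.18 is 9.5%.
Origin Junovia qualifies under the Pelova–Junovia agreement and 91.18 is covered: preferential rate 7% applies instead.
The additional-duty order on 91.18 targets Serar, not Junovia; it does not apply.
Duty = ¥70,193.10 × 7% = ¥4,913.52.
Line 3 (71.94, Junovia, 2,432 kg, ¥167,540.48):
Base rate for 71.94 is 30%.
Origin Junovia qualifies under the Pelova–Junovia agreement and 71.94 is covered: preferential rate 21% applies instead.
The additional-duty order on 71.94 targets Serar, not Junovia; it does not apply.
Duty = ¥167,540.48 × 21% = ¥35,183.50.
Total = ¥5,268.45 + ¥4,913.52 + ¥35,183.50 = ¥45,365.47.

¥45,365.47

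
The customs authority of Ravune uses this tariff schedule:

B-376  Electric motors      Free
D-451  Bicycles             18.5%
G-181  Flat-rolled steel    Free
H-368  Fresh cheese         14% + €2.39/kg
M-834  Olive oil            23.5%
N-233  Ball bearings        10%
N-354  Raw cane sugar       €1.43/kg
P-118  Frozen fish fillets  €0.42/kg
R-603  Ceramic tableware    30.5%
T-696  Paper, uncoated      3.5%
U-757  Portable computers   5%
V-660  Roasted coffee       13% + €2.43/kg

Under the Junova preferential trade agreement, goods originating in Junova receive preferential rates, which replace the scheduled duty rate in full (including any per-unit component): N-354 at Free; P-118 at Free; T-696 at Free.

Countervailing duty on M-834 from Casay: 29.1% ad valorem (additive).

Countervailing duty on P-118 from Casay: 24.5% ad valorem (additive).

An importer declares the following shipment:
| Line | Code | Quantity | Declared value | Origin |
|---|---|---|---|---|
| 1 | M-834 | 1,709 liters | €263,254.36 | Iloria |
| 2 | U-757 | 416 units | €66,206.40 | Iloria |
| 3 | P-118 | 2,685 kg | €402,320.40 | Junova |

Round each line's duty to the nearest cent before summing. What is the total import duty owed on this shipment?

Line 1 (M-834, Iloria, 1,709 liters, €263,254.36):
Base rate for M-834 is 23.5%.
The additional-duty order on M-834 targets Casay, not Iloria; it does not apply.
Duty = €263,254.36 × 23.5% = €61,864.77.
Line 2 (U-757, Iloria, 416 units, €66,206.40):
Base rate for U-757 is 5%.
Duty = €66,206.40 × 5% = €3,310.32.
Line 3 (P-118, Junova, 2,685 kg, €402,320.40):
Base rate for P-118 is €0.42/kg.
Origin Junova qualifies under the Ravune–Junova agreement and P-118 is covered: preferential rate Free applies instead.
The additional-duty order on P-118 targets Casay, not Junova; it does not apply.
Duty = €402,320.40 × 0% = €0.00.
Total = €61,864.77 + €3,310.32 + €0.00 = €65,175.09.

€65,175.09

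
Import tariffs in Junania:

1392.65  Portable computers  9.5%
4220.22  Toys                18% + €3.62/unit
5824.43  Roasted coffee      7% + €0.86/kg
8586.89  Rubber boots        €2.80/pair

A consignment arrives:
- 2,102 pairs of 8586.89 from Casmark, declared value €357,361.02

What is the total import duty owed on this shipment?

€5,885.60

Line 1 (8586.89, Casmark, 2,102 pairs, €357,361.02):
Base rate for 8586.89 is €2.80/pair.
Duty = 2,102 × €2.80 = €5,885.60.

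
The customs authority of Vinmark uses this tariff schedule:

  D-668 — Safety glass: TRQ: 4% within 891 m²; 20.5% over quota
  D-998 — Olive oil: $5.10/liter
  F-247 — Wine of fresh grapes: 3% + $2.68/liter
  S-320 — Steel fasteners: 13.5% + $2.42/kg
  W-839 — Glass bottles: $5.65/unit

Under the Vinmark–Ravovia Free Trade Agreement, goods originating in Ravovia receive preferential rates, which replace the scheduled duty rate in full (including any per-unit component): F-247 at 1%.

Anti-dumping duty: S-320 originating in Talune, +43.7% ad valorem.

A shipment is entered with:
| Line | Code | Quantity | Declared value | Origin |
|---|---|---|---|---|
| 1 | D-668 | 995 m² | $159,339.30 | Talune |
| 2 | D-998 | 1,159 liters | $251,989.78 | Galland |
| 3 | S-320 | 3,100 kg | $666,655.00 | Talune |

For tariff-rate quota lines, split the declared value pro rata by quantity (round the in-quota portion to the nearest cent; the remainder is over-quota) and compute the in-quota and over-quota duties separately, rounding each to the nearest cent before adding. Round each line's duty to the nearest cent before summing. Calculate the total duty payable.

Line 1 (D-668, Talune, 995 m², $159,339.30):
Code D-668 is under a tariff-rate quota (threshold 891 m²). In-quota: 891 m² at 4%; over-quota: 104 m² at 20.5%.
Pro-rata value split: in-quota = $159,339.30 × 891/995 = $142,684.74; over-quota = $159,339.30 − $142,684.74 = $16,654.56.
In-quota duty = $142,684.74 × 4% = $5,707.39. Over-quota duty = $16,654.56 × 20.5% = $3,414.18.
Line duty = $5,707.39 + $3,414.18 = $9,121.57.
Line 2 (D-998, Galland, 1,159 liters, $251,989.78):
Base rate for D-998 is $5.10/liter.
Duty = 1,159 × $5.10 = $5,910.90.
Line 3 (S-320, Talune, 3,100 kg, $666,655.00):
Base rate for S-320 is 13.5% + $2.42/kg.
Additional duty on S-320 from Talune: +43.7%. Applied ad valorem rate: 13.5% + 43.7% = 57.2%.
Duty = $666,655.00 × 57.2% + 3,100 × $2.42 = $388,828.66.
Total = $9,121.57 + $5,910.90 + $388,828.66 = $403,861.13.

$403,861.13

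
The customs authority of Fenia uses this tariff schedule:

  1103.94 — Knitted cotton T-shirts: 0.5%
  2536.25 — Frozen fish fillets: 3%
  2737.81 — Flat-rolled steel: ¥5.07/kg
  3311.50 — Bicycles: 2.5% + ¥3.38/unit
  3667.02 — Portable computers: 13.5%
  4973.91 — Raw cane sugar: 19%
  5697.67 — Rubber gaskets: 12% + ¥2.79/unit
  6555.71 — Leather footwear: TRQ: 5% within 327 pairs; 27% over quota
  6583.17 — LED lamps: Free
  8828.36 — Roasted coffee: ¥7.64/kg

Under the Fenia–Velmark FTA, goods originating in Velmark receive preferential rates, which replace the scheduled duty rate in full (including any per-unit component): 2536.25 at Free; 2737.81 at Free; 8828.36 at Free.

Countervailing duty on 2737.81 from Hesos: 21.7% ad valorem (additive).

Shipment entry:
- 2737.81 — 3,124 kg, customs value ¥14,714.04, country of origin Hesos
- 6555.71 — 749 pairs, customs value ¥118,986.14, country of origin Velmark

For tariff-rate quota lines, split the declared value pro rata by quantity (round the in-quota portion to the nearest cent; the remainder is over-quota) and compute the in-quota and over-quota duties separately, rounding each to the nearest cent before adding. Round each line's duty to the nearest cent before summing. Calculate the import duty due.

¥39,729.50

Line 1 (2737.81, Hesos, 3,124 kg, ¥14,714.04):
Base rate for 2737.81 is ¥5.07/kg.
2737.81 has an FTA preferential rate, but origin Hesos is not Velmark; base rate stands.
Additional duty on 2737.81 from Hesos: +21.7% ad valorem. Applied ad valorem rate = 21.7%.
Duty = ¥14,714.04 × 21.7% + 3,124 × ¥5.07 = ¥19,031.63.
Line 2 (6555.71, Velmark, 749 pairs, ¥118,986.14):
Code 6555.71 is under a tariff-rate quota (threshold 327 pairs). In-quota: 327 pairs at 5%; over-quota: 422 pairs at 27%.
Pro-rata value split: in-quota = ¥118,986.14 × 327/749 = ¥51,947.22; over-quota = ¥118,986.14 − ¥51,947.22 = ¥67,038.92.
In-quota duty = ¥51,947.22 × 5% = ¥2,597.36. Over-quota duty = ¥67,038.92 × 27% = ¥18,100.51.
Line duty = ¥2,597.36 + ¥18,100.51 = ¥20,697.87.
Total = ¥19,031.63 + ¥20,697.87 = ¥39,729.50.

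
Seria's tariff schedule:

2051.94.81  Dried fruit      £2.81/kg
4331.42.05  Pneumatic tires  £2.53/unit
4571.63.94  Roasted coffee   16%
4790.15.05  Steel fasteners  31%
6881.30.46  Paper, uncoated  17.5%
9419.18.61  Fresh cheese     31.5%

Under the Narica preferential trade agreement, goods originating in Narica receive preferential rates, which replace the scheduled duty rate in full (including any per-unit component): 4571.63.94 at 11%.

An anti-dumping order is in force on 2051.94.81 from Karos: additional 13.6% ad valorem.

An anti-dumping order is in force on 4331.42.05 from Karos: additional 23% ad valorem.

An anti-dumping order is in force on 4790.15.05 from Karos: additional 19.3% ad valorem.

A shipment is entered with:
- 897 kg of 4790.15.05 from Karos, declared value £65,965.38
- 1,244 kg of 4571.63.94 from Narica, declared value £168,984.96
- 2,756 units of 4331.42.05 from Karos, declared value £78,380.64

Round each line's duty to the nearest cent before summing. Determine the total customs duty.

Line 1 (4790.15.05, Karos, 897 kg, £65,965.38):
Base rate for 4790.15.05 is 31%.
Additional duty on 4790.15.05 from Karos: +19.3%. Applied ad valorem rate: 31% + 19.3% = 50.3%.
Duty = £65,965.38 × 50.3% = £33,180.59.
Line 2 (4571.63.94, Narica, 1,244 kg, £168,984.96):
Base rate for 4571.63.94 is 16%.
Origin Narica qualifies under the Seria–Narica agreement and 4571.63.94 is covered: preferential rate 11% applies instead.
Duty = £168,984.96 × 11% = £18,588.35.
Line 3 (4331.42.05, Karos, 2,756 units, £78,380.64):
Base rate for 4331.42.05 is £2.53/unit.
Additional duty on 4331.42.05 from Karos: +23% ad valorem. Applied ad valorem rate = 23%.
Duty = £78,380.64 × 23% + 2,756 × £2.53 = £25,000.23.
Total = £33,180.59 + £18,588.35 + £25,000.23 = £76,769.17.

£76,769.17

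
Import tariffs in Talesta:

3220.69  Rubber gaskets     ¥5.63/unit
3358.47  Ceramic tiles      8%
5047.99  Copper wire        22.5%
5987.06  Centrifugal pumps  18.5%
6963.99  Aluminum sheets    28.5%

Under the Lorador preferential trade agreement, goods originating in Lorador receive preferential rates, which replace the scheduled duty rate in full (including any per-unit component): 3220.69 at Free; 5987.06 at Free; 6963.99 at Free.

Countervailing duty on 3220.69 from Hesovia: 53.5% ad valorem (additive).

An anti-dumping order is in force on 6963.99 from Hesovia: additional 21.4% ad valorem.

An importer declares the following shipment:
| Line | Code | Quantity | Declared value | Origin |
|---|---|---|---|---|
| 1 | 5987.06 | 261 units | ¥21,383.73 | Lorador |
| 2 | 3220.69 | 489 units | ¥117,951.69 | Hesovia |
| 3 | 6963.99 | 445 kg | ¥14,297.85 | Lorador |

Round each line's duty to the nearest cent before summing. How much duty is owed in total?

¥65,857.22

Line 1 (5987.06, Lorador, 261 units, ¥21,383.73):
Base rate for 5987.06 is 18.5%.
Origin Lorador qualifies under the Talesta–Lorador agreement and 5987.06 is covered: preferential rate Free applies instead.
Duty = ¥21,383.73 × 0% = ¥0.00.
Line 2 (3220.69, Hesovia, 489 units, ¥117,951.69):
Base rate for 3220.69 is ¥5.63/unit.
3220.69 has an FTA preferential rate, but origin Hesovia is not Lorador; base rate stands.
Additional duty on 3220.69 from Hesovia: +53.5% ad valorem. Applied ad valorem rate = 53.5%.
Duty = ¥117,951.69 × 53.5% + 489 × ¥5.63 = ¥65,857.22.
Line 3 (6963.99, Lorador, 445 kg, ¥14,297.85):
Base rate for 6963.99 is 28.5%.
Origin Lorador qualifies under the Talesta–Lorador agreement and 6963.99 is covered: preferential rate Free applies instead.
The additional-duty order on 6963.99 targets Hesovia, not Lorador; it does not apply.
Duty = ¥14,297.85 × 0% = ¥0.00.
Total = ¥0.00 + ¥65,857.22 + ¥0.00 = ¥65,857.22.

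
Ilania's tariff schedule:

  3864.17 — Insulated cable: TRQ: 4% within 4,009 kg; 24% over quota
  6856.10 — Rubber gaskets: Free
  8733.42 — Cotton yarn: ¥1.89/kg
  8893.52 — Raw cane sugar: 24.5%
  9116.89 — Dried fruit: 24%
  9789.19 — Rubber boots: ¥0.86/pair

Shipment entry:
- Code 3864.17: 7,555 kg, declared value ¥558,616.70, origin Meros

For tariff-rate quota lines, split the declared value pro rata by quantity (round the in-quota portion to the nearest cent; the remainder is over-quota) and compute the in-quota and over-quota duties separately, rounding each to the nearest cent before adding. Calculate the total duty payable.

Line 1 (3864.17, Meros, 7,555 kg, ¥558,616.70):
Code 3864.17 is under a tariff-rate quota (threshold 4,009 kg). In-quota: 4,009 kg at 4%; over-quota: 3,546 kg at 24%.
Pro-rata value split: in-quota = ¥558,616.70 × 4,009/7,555 = ¥296,425.46; over-quota = ¥558,616.70 − ¥296,425.46 = ¥262,191.24.
In-quota duty = ¥296,425.46 × 4% = ¥11,857.02. Over-quota duty = ¥262,191.24 × 24% = ¥62,925.90.
Line duty = ¥11,857.02 + ¥62,925.90 = ¥74,782.92.

¥74,782.92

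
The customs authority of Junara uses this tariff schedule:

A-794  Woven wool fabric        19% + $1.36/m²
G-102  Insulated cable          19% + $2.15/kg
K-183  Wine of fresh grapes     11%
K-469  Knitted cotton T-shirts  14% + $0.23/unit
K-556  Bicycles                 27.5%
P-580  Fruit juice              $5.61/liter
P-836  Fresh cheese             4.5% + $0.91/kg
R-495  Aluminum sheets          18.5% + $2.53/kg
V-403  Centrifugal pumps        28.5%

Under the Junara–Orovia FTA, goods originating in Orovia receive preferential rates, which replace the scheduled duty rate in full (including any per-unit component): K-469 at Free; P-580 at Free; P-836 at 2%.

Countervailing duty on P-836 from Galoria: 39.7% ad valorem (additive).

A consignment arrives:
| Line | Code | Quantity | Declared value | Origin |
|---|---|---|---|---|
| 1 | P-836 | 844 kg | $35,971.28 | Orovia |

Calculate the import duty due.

Line 1 (P-836, Orovia, 844 kg, $35,971.28):
Base rate for P-836 is 4.5% + $0.91/kg.
Origin Orovia qualifies under the Junara–Orovia agreement and P-836 is covered: preferential rate 2% applies instead.
The additional-duty order on P-836 targets Galoria, not Orovia; it does not apply.
Duty = $35,971.28 × 2% = $719.43.

$719.43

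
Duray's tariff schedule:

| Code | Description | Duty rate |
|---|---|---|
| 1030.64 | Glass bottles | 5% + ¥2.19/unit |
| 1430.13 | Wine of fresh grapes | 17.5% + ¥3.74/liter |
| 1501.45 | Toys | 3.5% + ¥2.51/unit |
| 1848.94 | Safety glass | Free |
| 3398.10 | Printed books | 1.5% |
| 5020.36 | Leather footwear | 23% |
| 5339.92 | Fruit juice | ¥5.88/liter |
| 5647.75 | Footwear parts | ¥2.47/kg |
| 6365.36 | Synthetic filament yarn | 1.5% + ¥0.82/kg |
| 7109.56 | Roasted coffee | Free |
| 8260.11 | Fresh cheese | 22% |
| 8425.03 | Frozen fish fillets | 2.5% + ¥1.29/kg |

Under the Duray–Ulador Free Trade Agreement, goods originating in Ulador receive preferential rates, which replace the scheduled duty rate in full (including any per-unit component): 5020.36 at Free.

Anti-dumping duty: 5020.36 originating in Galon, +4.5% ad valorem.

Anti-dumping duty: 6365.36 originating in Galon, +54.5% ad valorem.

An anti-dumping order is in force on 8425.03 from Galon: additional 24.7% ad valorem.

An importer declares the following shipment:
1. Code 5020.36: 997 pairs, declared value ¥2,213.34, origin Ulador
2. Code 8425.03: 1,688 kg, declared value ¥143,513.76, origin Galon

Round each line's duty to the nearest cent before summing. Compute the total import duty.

Line 1 (5020.36, Ulador, 997 pairs, ¥2,213.34):
Base rate for 5020.36 is 23%.
Origin Ulador qualifies under the Duray–Ulador agreement and 5020.36 is covered: preferential rate Free applies instead.
The additional-duty order on 5020.36 targets Galon, not Ulador; it does not apply.
Duty = ¥2,213.34 × 0% = ¥0.00.
Line 2 (8425.03, Galon, 1,688 kg, ¥143,513.76):
Base rate for 8425.03 is 2.5% + ¥1.29/kg.
Additional duty on 8425.03 from Galon: +24.7%. Applied ad valorem rate: 2.5% + 24.7% = 27.2%.
Duty = ¥143,513.76 × 27.2% + 1,688 × ¥1.29 = ¥41,213.26.
Total = ¥0.00 + ¥41,213.26 = ¥41,213.26.

¥41,213.26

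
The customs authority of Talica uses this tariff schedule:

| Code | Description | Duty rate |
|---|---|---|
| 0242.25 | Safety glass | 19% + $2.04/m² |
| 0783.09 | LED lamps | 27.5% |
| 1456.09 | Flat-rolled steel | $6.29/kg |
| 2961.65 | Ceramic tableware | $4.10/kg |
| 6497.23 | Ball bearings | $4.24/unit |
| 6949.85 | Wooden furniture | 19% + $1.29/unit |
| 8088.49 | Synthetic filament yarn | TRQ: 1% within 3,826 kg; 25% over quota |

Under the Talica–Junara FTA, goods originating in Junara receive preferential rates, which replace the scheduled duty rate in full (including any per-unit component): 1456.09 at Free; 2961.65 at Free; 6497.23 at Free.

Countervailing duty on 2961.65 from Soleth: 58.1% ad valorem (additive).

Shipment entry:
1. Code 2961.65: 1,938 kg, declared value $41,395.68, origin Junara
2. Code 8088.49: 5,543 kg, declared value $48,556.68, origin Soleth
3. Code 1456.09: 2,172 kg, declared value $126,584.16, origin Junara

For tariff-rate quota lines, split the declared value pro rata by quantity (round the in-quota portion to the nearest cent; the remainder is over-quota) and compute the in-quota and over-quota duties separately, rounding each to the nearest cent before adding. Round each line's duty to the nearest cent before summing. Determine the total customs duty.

$4,095.39

Line 1 (2961.65, Junara, 1,938 kg, $41,395.68):
Base rate for 2961.65 is $4.10/kg.
Origin Junara qualifies under the Talica–Junara agreement and 2961.65 is covered: preferential rate Free applies instead.
The additional-duty order on 2961.65 targets Soleth, not Junara; it does not apply.
Duty = $41,395.68 × 0% = $0.00.
Line 2 (8088.49, Soleth, 5,543 kg, $48,556.68):
Code 8088.49 is under a tariff-rate quota (threshold 3,826 kg). In-quota: 3,826 kg at 1%; over-quota: 1,717 kg at 25%.
Pro-rata value split: in-quota = $48,556.68 × 3,826/5,543 = $33,515.76; over-quota = $48,556.68 − $33,515.76 = $15,040.92.
In-quota duty = $33,515.76 × 1% = $335.16. Over-quota duty = $15,040.92 × 25% = $3,760.23.
Line duty = $335.16 + $3,760.23 = $4,095.39.
Line 3 (1456.09, Junara, 2,172 kg, $126,584.16):
Base rate for 1456.09 is $6.29/kg.
Origin Junara qualifies under the Talica–Junara agreement and 1456.09 is covered: preferential rate Free applies instead.
Duty = $126,584.16 × 0% = $0.00.
Total = $0.00 + $4,095.39 + $0.00 = $4,095.39.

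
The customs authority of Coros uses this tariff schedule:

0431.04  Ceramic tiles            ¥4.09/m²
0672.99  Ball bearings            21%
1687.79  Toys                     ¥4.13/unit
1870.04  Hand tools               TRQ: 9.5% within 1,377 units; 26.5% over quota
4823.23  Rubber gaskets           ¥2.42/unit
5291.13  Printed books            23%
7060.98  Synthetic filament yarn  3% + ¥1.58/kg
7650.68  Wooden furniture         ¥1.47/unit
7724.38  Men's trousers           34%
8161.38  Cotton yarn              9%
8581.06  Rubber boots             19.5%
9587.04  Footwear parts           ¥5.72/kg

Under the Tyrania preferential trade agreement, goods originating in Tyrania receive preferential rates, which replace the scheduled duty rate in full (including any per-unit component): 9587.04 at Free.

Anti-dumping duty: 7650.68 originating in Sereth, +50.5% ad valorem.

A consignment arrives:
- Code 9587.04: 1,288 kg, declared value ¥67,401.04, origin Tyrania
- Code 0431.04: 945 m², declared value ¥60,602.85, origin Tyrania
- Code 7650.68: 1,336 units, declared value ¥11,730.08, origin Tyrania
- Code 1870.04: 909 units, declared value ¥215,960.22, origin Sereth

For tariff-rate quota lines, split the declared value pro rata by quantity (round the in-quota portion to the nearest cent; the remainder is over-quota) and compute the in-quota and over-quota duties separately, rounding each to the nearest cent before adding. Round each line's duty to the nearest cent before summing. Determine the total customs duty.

Line 1 (9587.04, Tyrania, 1,288 kg, ¥67,401.04):
Base rate for 9587.04 is ¥5.72/kg.
Origin Tyrania qualifies under the Coros–Tyrania agreement and 9587.04 is covered: preferential rate Free applies instead.
Duty = ¥67,401.04 × 0% = ¥0.00.
Line 2 (0431.04, Tyrania, 945 m², ¥60,602.85):
Base rate for 0431.04 is ¥4.09/m².
Origin Tyrania is the FTA partner but 0431.04 is not on the preference list; base rate stands.
Duty = 945 × ¥4.09 = ¥3,865.05.
Line 3 (7650.68, Tyrania, 1,336 units, ¥11,730.08):
Base rate for 7650.68 is ¥1.47/unit.
Origin Tyrania is the FTA partner but 7650.68 is not on the preference list; base rate stands.
The additional-duty order on 7650.68 targets Sereth, not Tyrania; it does not apply.
Duty = 1,336 × ¥1.47 = ¥1,963.92.
Line 4 (1870.04, Sereth, 909 units, ¥215,960.22):
Code 1870.04 is under a tariff-rate quota (threshold 1,377 units). Quantity 909 units is within the quota, so the in-quota rate 9.5% applies to the full value.
Duty = ¥215,960.22 × 9.5% = ¥20,516.22.
Total = ¥0.00 + ¥3,865.05 + ¥1,963.92 + ¥20,516.22 = ¥26,345.19.

¥26,345.19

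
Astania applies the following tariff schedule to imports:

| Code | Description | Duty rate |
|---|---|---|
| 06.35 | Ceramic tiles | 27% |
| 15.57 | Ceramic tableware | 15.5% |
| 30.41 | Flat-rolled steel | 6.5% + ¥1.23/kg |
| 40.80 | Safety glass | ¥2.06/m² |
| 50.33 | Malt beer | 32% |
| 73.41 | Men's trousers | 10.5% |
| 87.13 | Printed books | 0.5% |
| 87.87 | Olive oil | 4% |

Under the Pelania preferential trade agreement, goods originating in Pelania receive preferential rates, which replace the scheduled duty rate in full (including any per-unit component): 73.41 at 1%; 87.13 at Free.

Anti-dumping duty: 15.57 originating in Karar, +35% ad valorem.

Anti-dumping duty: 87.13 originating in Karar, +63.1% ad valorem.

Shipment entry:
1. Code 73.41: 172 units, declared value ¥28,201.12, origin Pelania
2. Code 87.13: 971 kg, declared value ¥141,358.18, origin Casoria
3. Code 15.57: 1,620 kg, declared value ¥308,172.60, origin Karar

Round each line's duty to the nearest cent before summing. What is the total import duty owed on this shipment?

Line 1 (73.41, Pelania, 172 units, ¥28,201.12):
Base rate for 73.41 is 10.5%.
Origin Pelania qualifies under the Astania–Pelania agreement and 73.41 is covered: preferential rate 1% applies instead.
Duty = ¥28,201.12 × 1% = ¥282.01.
Line 2 (87.13, Casoria, 971 kg, ¥141,358.18):
Base rate for 87.13 is 0.5%.
87.13 has an FTA preferential rate, but origin Casoria is not Pelania; base rate stands.
The additional-duty order on 87.13 targets Karar, not Casoria; it does not apply.
Duty = ¥141,358.18 × 0.5% = ¥706.79.
Line 3 (15.57, Karar, 1,620 kg, ¥308,172.60):
Base rate for 15.57 is 15.5%.
Additional duty on 15.57 from Karar: +35%. Applied ad valorem rate: 15.5% + 35% = 50.5%.
Duty = ¥308,172.60 × 50.5% = ¥155,627.16.
Total = ¥282.01 + ¥706.79 + ¥155,627.16 = ¥156,615.96.

¥156,615.96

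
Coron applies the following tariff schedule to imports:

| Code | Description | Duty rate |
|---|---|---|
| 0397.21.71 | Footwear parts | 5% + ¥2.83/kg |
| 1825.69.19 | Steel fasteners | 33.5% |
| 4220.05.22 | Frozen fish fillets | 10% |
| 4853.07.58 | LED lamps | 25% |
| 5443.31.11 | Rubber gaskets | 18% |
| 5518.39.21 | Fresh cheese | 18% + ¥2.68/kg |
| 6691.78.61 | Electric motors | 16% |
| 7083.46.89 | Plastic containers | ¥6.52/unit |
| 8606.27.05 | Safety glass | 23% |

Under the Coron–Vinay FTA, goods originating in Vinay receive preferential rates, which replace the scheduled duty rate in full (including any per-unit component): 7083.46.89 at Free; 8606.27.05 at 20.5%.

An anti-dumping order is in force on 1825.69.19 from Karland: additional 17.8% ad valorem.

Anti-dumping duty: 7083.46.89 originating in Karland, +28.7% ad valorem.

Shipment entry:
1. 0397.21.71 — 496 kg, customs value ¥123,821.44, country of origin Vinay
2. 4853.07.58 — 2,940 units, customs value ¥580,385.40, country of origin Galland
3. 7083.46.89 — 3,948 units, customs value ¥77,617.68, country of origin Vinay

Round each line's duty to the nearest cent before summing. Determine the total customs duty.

Line 1 (0397.21.71, Vinay, 496 kg, ¥123,821.44):
Base rate for 0397.21.71 is 5% + ¥2.83/kg.
Origin Vinay is the FTA partner but 0397.21.71 is not on the preference list; base rate stands.
Duty = ¥123,821.44 × 5% + 496 × ¥2.83 = ¥7,594.75.
Line 2 (4853.07.58, Galland, 2,940 units, ¥580,385.40):
Base rate for 4853.07.58 is 25%.
Duty = ¥580,385.40 × 25% = ¥145,096.35.
Line 3 (7083.46.89, Vinay, 3,948 units, ¥77,617.68):
Base rate for 7083.46.89 is ¥6.52/unit.
Origin Vinay qualifies under the Coron–Vinay agreement and 7083.46.89 is covered: preferential rate Free applies instead.
The additional-duty order on 7083.46.89 targets Karland, not Vinay; it does not apply.
Duty = ¥77,617.68 × 0% = ¥0.00.
Total = ¥7,594.75 + ¥145,096.35 + ¥0.00 = ¥152,691.10.

¥152,691.10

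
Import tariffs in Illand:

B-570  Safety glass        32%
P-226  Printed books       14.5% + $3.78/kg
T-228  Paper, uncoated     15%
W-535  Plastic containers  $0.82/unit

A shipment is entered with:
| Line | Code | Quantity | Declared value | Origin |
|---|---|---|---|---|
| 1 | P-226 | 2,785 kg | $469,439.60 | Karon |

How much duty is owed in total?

Line 1 (P-226, Karon, 2,785 kg, $469,439.60):
Base rate for P-226 is 14.5% + $3.78/kg.
Duty = $469,439.60 × 14.5% + 2,785 × $3.78 = $78,596.04.

$78,596.04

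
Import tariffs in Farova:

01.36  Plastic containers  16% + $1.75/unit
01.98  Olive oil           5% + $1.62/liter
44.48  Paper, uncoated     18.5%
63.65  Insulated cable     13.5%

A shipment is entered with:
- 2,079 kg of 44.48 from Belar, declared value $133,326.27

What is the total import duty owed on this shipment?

Line 1 (44.48, Belar, 2,079 kg, $133,326.27):
Base rate for 44.48 is 18.5%.
Duty = $133,326.27 × 18.5% = $24,665.36.

$24,665.36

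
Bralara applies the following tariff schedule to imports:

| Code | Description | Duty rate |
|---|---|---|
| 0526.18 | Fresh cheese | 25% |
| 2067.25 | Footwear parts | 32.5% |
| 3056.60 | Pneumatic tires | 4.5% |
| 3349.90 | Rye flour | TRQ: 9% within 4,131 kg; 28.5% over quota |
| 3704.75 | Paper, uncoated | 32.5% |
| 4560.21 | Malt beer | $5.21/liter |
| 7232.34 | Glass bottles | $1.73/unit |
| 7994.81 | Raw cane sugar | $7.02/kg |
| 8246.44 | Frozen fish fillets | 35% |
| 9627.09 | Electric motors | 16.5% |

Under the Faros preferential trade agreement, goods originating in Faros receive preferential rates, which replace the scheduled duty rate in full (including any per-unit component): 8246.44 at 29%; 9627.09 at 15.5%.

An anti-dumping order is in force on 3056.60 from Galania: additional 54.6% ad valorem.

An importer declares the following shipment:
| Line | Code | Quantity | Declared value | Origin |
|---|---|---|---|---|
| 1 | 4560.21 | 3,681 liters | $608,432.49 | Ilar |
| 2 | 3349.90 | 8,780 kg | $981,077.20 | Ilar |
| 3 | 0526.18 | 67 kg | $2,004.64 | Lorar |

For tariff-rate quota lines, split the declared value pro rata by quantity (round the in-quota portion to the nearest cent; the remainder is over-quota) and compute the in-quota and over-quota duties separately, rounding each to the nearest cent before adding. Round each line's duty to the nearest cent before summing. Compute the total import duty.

$209,274.57

Line 1 (4560.21, Ilar, 3,681 liters, $608,432.49):
Base rate for 4560.21 is $5.21/liter.
Duty = 3,681 × $5.21 = $19,178.01.
Line 2 (3349.90, Ilar, 8,780 kg, $981,077.20):
Code 3349.90 is under a tariff-rate quota (threshold 4,131 kg). In-quota: 4,131 kg at 9%; over-quota: 4,649 kg at 28.5%.
Pro-rata value split: in-quota = $981,077.20 × 4,131/8,780 = $461,597.94; over-quota = $981,077.20 − $461,597.94 = $519,479.26.
In-quota duty = $461,597.94 × 9% = $41,543.81. Over-quota duty = $519,479.26 × 28.5% = $148,051.59.
Line duty = $41,543.81 + $148,051.59 = $189,595.40.
Line 3 (0526.18, Lorar, 67 kg, $2,004.64):
Base rate for 0526.18 is 25%.
Duty = $2,004.64 × 25% = $501.16.
Total = $19,178.01 + $189,595.40 + $501.16 = $209,274.57.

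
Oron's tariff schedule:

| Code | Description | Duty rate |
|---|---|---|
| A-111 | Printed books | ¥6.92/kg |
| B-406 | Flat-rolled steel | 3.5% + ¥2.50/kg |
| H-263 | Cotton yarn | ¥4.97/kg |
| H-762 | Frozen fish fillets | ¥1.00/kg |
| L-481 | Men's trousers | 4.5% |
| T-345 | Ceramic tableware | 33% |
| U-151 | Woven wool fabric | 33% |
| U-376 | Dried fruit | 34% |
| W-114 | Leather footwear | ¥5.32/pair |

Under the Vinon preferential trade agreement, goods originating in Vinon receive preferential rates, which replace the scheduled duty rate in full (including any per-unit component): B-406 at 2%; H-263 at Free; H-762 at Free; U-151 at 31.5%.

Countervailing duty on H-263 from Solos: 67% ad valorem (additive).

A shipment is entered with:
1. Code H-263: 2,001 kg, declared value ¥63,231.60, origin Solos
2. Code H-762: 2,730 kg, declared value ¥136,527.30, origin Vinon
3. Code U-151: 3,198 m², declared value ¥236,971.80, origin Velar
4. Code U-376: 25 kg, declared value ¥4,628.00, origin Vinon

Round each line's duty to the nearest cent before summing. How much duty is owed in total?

¥132,084.35

Line 1 (H-263, Solos, 2,001 kg, ¥63,231.60):
Base rate for H-263 is ¥4.97/kg.
H-263 has an FTA preferential rate, but origin Solos is not Vinon; base rate stands.
Additional duty on H-263 from Solos: +67% ad valorem. Applied ad valorem rate = 67%.
Duty = ¥63,231.60 × 67% + 2,001 × ¥4.97 = ¥52,310.14.
Line 2 (H-762, Vinon, 2,730 kg, ¥136,527.30):
Base rate for H-762 is ¥1.00/kg.
Origin Vinon qualifies under the Oron–Vinon agreement and H-762 is covered: preferential rate Free applies instead.
Duty = ¥136,527.30 × 0% = ¥0.00.
Line 3 (U-151, Velar, 3,198 m², ¥236,971.80):
Base rate for U-151 is 33%.
U-151 has an FTA preferential rate, but origin Velar is not Vinon; base rate stands.
Duty = ¥236,971.80 × 33% = ¥78,200.69.
Line 4 (U-376, Vinon, 25 kg, ¥4,628.00):
Base rate for U-376 is 34%.
Origin Vinon is the FTA partner but U-376 is not on the preference list; base rate stands.
Duty = ¥4,628.00 × 34% = ¥1,573.52.
Total = ¥52,310.14 + ¥0.00 + ¥78,200.69 + ¥1,573.52 = ¥132,084.35.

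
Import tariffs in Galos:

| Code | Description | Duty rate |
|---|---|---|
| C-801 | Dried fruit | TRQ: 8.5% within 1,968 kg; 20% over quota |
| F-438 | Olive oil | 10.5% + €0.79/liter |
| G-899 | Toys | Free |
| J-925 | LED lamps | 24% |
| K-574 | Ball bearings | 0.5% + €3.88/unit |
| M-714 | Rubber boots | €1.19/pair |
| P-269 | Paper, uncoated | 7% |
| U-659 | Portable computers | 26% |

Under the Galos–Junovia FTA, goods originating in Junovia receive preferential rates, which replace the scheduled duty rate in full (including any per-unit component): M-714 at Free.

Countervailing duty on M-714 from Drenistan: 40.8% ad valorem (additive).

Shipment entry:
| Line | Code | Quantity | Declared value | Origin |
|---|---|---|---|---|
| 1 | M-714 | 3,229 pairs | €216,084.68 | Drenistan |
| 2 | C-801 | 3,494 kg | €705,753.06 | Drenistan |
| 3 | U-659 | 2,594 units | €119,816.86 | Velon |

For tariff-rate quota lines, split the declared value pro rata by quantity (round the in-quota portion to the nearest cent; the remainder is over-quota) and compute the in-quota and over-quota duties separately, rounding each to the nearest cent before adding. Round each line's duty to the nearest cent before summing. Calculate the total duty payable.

€218,593.68

Line 1 (M-714, Drenistan, 3,229 pairs, €216,084.68):
Base rate for M-714 is €1.19/pair.
M-714 has an FTA preferential rate, but origin Drenistan is not Junovia; base rate stands.
Additional duty on M-714 from Drenistan: +40.8% ad valorem. Applied ad valorem rate = 40.8%.
Duty = €216,084.68 × 40.8% + 3,229 × €1.19 = €92,005.06.
Line 2 (C-801, Drenistan, 3,494 kg, €705,753.06):
Code C-801 is under a tariff-rate quota (threshold 1,968 kg). In-quota: 1,968 kg at 8.5%; over-quota: 1,526 kg at 20%.
Pro-rata value split: in-quota = €705,753.06 × 1,968/3,494 = €397,516.32; over-quota = €705,753.06 − €397,516.32 = €308,236.74.
In-quota duty = €397,516.32 × 8.5% = €33,788.89. Over-quota duty = €308,236.74 × 20% = €61,647.35.
Line duty = €33,788.89 + €61,647.35 = €95,436.24.
Line 3 (U-659, Velon, 2,594 units, €119,816.86):
Base rate for U-659 is 26%.
Duty = €119,816.86 × 26% = €31,152.38.
Total = €92,005.06 + €95,436.24 + €31,152.38 = €218,593.68.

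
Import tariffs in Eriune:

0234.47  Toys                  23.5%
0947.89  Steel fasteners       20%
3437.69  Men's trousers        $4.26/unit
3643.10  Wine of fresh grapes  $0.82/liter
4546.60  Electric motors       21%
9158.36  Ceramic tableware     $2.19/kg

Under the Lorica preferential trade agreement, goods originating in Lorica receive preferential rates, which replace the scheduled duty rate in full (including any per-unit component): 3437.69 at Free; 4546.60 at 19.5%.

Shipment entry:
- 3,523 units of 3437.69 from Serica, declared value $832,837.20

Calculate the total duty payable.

Line 1 (3437.69, Serica, 3,523 units, $832,837.20):
Base rate for 3437.69 is $4.26/unit.
3437.69 has an FTA preferential rate, but origin Serica is not Lorica; base rate stands.
Duty = 3,523 × $4.26 = $15,007.98.

$15,007.98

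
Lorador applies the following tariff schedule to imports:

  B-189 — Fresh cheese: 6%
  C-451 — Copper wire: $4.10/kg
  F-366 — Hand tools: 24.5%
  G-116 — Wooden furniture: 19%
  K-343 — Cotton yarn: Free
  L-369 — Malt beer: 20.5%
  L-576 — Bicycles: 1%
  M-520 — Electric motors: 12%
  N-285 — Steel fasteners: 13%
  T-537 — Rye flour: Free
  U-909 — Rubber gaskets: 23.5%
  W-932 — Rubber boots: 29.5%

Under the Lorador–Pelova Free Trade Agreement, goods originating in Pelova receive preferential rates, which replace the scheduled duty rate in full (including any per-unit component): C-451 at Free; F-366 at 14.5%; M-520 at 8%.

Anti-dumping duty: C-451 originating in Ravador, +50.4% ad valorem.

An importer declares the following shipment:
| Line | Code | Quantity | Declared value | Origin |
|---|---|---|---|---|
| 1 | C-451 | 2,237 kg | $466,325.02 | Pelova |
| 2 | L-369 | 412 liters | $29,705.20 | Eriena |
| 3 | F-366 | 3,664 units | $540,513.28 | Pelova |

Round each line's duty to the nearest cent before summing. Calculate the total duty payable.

$84,464.00

Line 1 (C-451, Pelova, 2,237 kg, $466,325.02):
Base rate for C-451 is $4.10/kg.
Origin Pelova qualifies under the Lorador–Pelova agreement and C-451 is covered: preferential rate Free applies instead.
The additional-duty order on C-451 targets Ravador, not Pelova; it does not apply.
Duty = $466,325.02 × 0% = $0.00.
Line 2 (L-369, Eriena, 412 liters, $29,705.20):
Base rate for L-369 is 20.5%.
Duty = $29,705.20 × 20.5% = $6,089.57.
Line 3 (F-366, Pelova, 3,664 units, $540,513.28):
Base rate for F-366 is 24.5%.
Origin Pelova qualifies under the Lorador–Pelova agreement and F-366 is covered: preferential rate 14.5% applies instead.
Duty = $540,513.28 × 14.5% = $78,374.43.
Total = $0.00 + $6,089.57 + $78,374.43 = $84,464.00.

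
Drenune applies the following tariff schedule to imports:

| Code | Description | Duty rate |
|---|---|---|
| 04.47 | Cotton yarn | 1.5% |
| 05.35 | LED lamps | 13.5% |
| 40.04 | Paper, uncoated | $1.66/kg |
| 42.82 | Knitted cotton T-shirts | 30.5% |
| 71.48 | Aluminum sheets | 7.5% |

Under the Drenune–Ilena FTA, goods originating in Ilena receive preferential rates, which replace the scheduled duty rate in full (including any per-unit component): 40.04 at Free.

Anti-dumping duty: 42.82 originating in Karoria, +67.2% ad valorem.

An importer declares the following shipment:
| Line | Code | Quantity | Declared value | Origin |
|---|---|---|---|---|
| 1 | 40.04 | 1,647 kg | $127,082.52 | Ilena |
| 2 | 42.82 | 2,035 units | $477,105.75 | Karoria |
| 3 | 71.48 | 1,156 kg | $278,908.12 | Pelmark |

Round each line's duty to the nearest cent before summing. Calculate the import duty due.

$487,050.43

Line 1 (40.04, Ilena, 1,647 kg, $127,082.52):
Base rate for 40.04 is $1.66/kg.
Origin Ilena qualifies under the Drenune–Ilena agreement and 40.04 is covered: preferential rate Free applies instead.
Duty = $127,082.52 × 0% = $0.00.
Line 2 (42.82, Karoria, 2,035 units, $477,105.75):
Base rate for 42.82 is 30.5%.
Additional duty on 42.82 from Karoria: +67.2%. Applied ad valorem rate: 30.5% + 67.2% = 97.7%.
Duty = $477,105.75 × 97.7% = $466,132.32.
Line 3 (71.48, Pelmark, 1,156 kg, $278,908.12):
Base rate for 71.48 is 7.5%.
Duty = $278,908.12 × 7.5% = $20,918.11.
Total = $0.00 + $466,132.32 + $20,918.11 = $487,050.43.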